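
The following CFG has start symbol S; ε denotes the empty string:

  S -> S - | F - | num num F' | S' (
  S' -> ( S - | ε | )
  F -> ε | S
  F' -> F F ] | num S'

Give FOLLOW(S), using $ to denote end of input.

S is the start symbol, so $ ∈ FOLLOW(S).
In S -> S -: add FIRST(-) = { - }.
In S' -> ( S -: add FIRST(-) = { - }.
In F -> S: S is at the end, add FOLLOW(F) = { (, ), -, ], num }.
Union: FOLLOW(S) = { $, (, ), -, ], num }.

{ $, (, ), -, ], num }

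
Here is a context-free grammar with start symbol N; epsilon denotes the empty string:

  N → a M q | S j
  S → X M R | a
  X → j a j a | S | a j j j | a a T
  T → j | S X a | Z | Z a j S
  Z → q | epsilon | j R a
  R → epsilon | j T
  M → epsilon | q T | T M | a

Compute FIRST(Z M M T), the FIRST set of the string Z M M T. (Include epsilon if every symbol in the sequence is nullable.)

Add FIRST(Z)\{epsilon} = { j, q }; Z is nullable, continue.
Add FIRST(M)\{epsilon} = { a, j, q }; M is nullable, continue.
Add FIRST(M)\{epsilon} = { a, j, q }; M is nullable, continue.
Add FIRST(T)\{epsilon} = { a, j, q }; T is nullable, continue.
Every symbol is nullable, so include epsilon.

{ a, j, q, epsilon }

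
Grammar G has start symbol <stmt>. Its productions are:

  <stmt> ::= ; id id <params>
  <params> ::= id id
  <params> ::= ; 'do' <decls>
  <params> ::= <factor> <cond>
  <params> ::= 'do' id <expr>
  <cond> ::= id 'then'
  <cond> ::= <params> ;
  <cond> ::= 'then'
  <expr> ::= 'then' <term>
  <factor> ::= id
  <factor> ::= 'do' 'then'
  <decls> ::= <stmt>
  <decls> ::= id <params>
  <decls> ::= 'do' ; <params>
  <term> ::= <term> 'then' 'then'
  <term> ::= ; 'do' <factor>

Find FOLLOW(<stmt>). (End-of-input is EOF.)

<stmt> is the start symbol, so EOF ∈ FOLLOW(<stmt>).
In <decls> ::= <stmt>: <stmt> is at the end, add FOLLOW(<decls>) = { EOF, ; }.
Union: FOLLOW(<stmt>) = { EOF, ; }.

{ EOF, ; }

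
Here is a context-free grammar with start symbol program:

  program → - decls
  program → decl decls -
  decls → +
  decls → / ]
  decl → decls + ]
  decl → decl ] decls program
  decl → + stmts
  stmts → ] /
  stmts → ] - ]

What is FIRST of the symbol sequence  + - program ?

{ + }

+ is a terminal; add {+} and stop.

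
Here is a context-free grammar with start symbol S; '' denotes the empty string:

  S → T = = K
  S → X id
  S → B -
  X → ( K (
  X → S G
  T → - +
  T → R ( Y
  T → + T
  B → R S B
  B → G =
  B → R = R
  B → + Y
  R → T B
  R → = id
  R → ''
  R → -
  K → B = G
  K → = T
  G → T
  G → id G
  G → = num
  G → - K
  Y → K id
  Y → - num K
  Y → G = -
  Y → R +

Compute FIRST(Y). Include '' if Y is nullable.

{ (, +, -, =, id }

From Y → K id: add FIRST(K) = { (, +, -, =, id }.
Y → - num K contributes {-}.
From Y → G = -: add FIRST(G) = { (, +, -, =, id }.
From Y → R +: R nullable, take FIRST(R) ∪ {+} = { (, +, -, = }.
Union: FIRST(Y) = { (, +, -, =, id }.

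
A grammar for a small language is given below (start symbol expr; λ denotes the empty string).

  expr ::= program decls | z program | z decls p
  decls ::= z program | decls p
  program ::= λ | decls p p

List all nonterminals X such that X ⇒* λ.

Directly nullable (have an λ-production): program.
No other nonterminal has a production whose RHS symbols are all nullable.

{ program }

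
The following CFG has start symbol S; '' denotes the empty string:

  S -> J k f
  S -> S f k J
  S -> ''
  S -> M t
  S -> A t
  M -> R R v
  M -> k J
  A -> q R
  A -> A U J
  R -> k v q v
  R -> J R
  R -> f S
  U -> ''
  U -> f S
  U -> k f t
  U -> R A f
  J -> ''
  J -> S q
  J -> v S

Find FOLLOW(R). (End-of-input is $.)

{ f, k, q, t, v }

In M -> R R v: add FIRST(R v) = { f, k, q, v }.
In M -> R R v: add FIRST(v) = { v }.
In A -> q R: R is at the end, add FOLLOW(A) = { f, k, q, t, v }.
In R -> J R: R is at the end, add FOLLOW(R) = { f, k, q, t, v }.
In U -> R A f: add FIRST(A f) = { q }.
Union: FOLLOW(R) = { f, k, q, t, v }.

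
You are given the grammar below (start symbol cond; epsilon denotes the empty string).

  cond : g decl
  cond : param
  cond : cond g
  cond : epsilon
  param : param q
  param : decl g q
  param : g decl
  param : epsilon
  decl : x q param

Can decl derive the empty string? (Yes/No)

Nullable nonterminals: cond, param.
No production of decl has an RHS whose symbols are all nullable, so decl is not nullable.

No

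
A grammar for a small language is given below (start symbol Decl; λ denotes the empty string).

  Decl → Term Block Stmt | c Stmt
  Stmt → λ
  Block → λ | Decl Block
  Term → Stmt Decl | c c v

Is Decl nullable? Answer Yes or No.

No

Nullable nonterminals: Block, Stmt.
No production of Decl has an RHS whose symbols are all nullable, so Decl is not nullable.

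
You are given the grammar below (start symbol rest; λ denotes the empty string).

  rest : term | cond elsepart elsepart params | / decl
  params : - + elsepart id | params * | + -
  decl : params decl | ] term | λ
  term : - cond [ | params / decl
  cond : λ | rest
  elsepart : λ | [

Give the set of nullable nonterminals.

Directly nullable (have an λ-production): decl, cond, elsepart.
No other nonterminal has a production whose RHS symbols are all nullable.

{ cond, decl, elsepart }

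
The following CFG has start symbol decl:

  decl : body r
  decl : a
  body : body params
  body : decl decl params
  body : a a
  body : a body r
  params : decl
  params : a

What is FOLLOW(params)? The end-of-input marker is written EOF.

In body : body params: params is at the end, add FOLLOW(body) = { a, r }.
In body : decl decl params: params is at the end, add FOLLOW(body) = { a, r }.
Union: FOLLOW(params) = { a, r }.

{ a, r }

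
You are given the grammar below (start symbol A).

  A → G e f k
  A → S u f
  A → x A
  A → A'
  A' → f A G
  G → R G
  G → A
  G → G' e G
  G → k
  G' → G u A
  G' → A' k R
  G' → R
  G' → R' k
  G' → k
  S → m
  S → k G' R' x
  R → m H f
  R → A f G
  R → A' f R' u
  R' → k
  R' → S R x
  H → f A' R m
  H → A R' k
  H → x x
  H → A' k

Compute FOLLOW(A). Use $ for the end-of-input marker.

A is the start symbol, so $ ∈ FOLLOW(A).
In A → x A: A is at the end, add FOLLOW(A) = { $, e, f, k, m, u, x }.
In A' → f A G: add FIRST(G) = { f, k, m, x }.
In G → A: A is at the end, add FOLLOW(G) = { $, e, f, k, m, u, x }.
In G' → G u A: A is at the end, add FOLLOW(G') = { e, k, m }.
In R → A f G: add FIRST(f G) = { f }.
In H → A R' k: add FIRST(R' k) = { k, m }.
Union: FOLLOW(A) = { $, e, f, k, m, u, x }.

{ $, e, f, k, m, u, x }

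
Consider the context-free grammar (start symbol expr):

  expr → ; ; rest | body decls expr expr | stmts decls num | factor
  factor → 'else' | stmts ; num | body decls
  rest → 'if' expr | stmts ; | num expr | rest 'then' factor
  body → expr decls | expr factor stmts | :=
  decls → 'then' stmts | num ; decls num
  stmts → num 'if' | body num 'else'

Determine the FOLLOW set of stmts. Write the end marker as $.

In expr → stmts decls num: add FIRST(decls num) = { 'then', num }.
In factor → stmts ; num: add FIRST(; num) = { ; }.
In rest → stmts ;: add FIRST(;) = { ; }.
In body → expr factor stmts: stmts is at the end, add FOLLOW(body) = { 'then', num }.
In decls → 'then' stmts: stmts is at the end, add FOLLOW(decls) = { $, 'else', 'then', :=, ;, num }.
Union: FOLLOW(stmts) = { $, 'else', 'then', :=, ;, num }.

{ $, 'else', 'then', :=, ;, num }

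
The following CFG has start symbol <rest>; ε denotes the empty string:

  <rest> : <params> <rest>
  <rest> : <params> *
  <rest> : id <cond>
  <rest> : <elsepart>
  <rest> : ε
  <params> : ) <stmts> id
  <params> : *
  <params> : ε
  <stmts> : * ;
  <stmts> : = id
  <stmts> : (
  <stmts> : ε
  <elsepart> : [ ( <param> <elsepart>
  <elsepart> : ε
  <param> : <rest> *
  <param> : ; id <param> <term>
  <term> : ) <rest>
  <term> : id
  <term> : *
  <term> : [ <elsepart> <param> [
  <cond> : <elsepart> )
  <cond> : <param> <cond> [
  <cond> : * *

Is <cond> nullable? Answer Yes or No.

No

Nullable nonterminals: <elsepart>, <params>, <rest>, <stmts>.
No production of <cond> has an RHS whose symbols are all nullable, so <cond> is not nullable.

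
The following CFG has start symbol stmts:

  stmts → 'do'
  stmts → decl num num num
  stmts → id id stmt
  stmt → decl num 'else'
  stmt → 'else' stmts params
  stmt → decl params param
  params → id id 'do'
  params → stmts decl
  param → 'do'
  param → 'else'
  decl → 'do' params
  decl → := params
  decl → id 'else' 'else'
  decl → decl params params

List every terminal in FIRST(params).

{ 'do', :=, id }

params → id id 'do' contributes {id}.
From params → stmts decl: add FIRST(stmts) = { 'do', :=, id }.
Union: FIRST(params) = { 'do', :=, id }.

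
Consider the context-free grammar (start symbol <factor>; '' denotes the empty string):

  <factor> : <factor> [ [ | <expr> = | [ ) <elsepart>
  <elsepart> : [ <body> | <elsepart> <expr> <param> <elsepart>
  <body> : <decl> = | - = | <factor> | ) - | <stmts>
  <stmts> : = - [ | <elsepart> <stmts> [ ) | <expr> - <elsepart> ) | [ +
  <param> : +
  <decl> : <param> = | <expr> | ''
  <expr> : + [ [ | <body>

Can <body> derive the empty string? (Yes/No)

Nullable nonterminals: <decl>.
No production of <body> has an RHS whose symbols are all nullable, so <body> is not nullable.

No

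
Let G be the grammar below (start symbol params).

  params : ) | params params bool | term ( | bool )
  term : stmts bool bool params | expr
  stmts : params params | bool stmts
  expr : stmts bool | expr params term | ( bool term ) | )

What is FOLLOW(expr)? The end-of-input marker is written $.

In term : expr: expr is at the end, add FOLLOW(term) = { (, ), bool }.
In expr : expr params term: add FIRST(params term) = { (, ), bool }.
Union: FOLLOW(expr) = { (, ), bool }.

{ (, ), bool }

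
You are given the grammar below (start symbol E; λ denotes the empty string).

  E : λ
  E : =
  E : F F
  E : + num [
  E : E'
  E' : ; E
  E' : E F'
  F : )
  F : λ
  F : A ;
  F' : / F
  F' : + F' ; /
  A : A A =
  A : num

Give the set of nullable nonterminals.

Directly nullable (have an λ-production): E, F.
No other nonterminal has a production whose RHS symbols are all nullable.

{ E, F }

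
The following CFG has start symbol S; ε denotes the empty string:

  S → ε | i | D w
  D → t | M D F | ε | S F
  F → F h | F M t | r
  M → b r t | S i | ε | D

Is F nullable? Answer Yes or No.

No

Nullable nonterminals: D, M, S.
No production of F has an RHS whose symbols are all nullable, so F is not nullable.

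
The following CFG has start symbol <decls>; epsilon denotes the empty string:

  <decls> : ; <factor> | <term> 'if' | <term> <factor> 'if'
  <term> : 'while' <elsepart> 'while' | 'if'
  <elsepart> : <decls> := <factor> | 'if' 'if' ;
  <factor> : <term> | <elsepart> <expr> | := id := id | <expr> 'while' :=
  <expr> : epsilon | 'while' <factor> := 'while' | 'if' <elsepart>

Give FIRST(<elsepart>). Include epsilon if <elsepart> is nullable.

From <elsepart> : <decls> := <factor>: add FIRST(<decls>) = { 'if', 'while', ; }.
<elsepart> : 'if' 'if' ; contributes {'if'}.
Union: FIRST(<elsepart>) = { 'if', 'while', ; }.

{ 'if', 'while', ; }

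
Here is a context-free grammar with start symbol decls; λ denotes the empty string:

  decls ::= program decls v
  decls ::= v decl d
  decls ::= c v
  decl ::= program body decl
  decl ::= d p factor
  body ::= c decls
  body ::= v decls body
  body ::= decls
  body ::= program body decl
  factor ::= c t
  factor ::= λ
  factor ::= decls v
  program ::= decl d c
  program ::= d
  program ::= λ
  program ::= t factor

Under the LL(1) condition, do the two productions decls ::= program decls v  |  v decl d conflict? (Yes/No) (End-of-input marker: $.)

FIRST(program decls v) = { c, d, t, v } and FIRST(v decl d) = { v }.
Both contain v, so the two alternatives are not disjoint — LL(1) conflict.

Yes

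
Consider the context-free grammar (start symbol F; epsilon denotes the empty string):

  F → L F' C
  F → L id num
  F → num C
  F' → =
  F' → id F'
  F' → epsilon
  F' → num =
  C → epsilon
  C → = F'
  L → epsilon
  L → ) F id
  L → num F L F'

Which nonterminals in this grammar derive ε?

Directly nullable (have an epsilon-production): F', C, L.
F → L F' C with every symbol nullable, so F is nullable.

{ C, F, F', L }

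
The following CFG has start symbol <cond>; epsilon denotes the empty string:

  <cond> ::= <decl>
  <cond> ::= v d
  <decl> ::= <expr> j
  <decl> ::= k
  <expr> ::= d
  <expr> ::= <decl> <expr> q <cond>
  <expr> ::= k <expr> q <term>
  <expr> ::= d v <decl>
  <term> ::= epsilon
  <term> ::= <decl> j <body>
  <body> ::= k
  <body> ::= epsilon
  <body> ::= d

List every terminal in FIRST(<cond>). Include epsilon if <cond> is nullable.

From <cond> ::= <decl>: add FIRST(<decl>) = { d, k }.
<cond> ::= v d contributes {v}.
Union: FIRST(<cond>) = { d, k, v }.

{ d, k, v }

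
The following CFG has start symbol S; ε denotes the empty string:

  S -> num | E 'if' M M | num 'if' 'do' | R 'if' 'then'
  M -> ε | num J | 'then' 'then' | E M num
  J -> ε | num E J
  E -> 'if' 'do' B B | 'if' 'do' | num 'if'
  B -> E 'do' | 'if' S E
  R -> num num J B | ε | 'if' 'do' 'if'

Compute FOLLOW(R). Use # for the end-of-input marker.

{ 'if' }

In S -> R 'if' 'then': add FIRST('if' 'then') = { 'if' }.
Union: FOLLOW(R) = { 'if' }.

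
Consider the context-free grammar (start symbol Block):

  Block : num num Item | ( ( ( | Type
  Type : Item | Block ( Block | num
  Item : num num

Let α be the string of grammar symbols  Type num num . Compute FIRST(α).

Add FIRST(Type) = { (, num }; Type is not nullable, stop.

{ (, num }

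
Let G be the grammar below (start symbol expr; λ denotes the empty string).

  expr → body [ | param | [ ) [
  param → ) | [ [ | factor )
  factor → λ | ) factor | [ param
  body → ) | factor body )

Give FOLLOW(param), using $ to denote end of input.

{ $, ), [ }

In expr → param: param is at the end, add FOLLOW(expr) = { $ }.
In factor → [ param: param is at the end, add FOLLOW(factor) = { ), [ }.
Union: FOLLOW(param) = { $, ), [ }.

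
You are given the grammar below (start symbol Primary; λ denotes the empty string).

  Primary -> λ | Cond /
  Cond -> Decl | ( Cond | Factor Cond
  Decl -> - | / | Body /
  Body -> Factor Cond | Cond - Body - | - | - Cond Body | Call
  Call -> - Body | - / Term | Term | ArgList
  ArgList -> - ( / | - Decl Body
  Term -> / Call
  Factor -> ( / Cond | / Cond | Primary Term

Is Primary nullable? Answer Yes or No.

Yes

Primary has an λ-production, so Primary ⇒ λ.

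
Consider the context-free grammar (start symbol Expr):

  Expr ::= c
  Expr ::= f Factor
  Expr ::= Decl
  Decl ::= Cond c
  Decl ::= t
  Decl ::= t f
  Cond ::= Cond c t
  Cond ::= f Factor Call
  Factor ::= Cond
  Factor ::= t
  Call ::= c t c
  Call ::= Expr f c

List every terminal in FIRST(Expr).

Expr ::= c contributes {c}.
Expr ::= f Factor contributes {f}.
From Expr ::= Decl: add FIRST(Decl) = { f, t }.
Union: FIRST(Expr) = { c, f, t }.

{ c, f, t }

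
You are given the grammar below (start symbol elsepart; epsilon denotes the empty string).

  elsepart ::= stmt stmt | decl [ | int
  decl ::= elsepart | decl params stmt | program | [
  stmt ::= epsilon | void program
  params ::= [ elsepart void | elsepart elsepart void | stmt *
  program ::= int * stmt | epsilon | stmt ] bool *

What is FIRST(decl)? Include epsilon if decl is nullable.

{ *, [, ], int, void, epsilon }

From decl ::= elsepart: add FIRST(elsepart) = { *, [, ], int, void, epsilon } (including epsilon since elsepart is nullable).
From decl ::= decl params stmt: decl nullable, take FIRST(decl) ∪ FIRST(params) = { *, [, ], int, void }.
From decl ::= program: add FIRST(program) = { ], int, void, epsilon } (including epsilon since program is nullable).
decl ::= [ contributes {[}.
Union: FIRST(decl) = { *, [, ], int, void, epsilon }.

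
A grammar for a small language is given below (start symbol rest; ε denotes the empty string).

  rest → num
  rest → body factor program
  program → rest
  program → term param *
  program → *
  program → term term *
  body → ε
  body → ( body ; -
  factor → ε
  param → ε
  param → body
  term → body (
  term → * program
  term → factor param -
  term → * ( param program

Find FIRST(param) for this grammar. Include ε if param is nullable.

{ (, ε }

param → ε contributes ε.
From param → body: add FIRST(body) = { (, ε } (including ε since body is nullable).
Union: FIRST(param) = { (, ε }.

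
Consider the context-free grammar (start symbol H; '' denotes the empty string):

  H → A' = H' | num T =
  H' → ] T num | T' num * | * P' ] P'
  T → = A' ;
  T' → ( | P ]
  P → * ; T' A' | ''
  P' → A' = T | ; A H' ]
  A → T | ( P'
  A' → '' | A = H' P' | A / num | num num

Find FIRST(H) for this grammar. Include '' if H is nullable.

From H → A' = H': A' nullable, take FIRST(A') ∪ {=} = { (, =, num }.
H → num T = contributes {num}.
Union: FIRST(H) = { (, =, num }.

{ (, =, num }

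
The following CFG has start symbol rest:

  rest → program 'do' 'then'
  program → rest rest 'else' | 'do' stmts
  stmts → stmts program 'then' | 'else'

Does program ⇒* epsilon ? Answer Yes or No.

No nonterminal in this grammar is nullable.
No production of program has an RHS whose symbols are all nullable, so program is not nullable.

No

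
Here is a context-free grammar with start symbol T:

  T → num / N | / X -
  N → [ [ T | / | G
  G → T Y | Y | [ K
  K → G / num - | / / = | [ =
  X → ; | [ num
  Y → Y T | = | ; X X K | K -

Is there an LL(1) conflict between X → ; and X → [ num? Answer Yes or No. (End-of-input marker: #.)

FIRST(;) = { ; } and FIRST([ num) = { [ }.
The FIRST sets are disjoint and neither alternative is nullable — no conflict.

No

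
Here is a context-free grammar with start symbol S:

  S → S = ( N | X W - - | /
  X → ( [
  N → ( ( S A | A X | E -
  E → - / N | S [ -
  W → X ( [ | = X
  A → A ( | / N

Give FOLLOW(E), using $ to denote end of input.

In N → E -: add FIRST(-) = { - }.
Union: FOLLOW(E) = { - }.

{ - }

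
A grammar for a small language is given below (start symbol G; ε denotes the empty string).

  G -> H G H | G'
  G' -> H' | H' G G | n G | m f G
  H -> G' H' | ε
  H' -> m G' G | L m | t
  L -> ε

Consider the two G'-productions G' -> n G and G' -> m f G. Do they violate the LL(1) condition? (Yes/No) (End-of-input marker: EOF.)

FIRST(n G) = { n } and FIRST(m f G) = { m }.
The FIRST sets are disjoint and neither alternative is nullable — no conflict.

No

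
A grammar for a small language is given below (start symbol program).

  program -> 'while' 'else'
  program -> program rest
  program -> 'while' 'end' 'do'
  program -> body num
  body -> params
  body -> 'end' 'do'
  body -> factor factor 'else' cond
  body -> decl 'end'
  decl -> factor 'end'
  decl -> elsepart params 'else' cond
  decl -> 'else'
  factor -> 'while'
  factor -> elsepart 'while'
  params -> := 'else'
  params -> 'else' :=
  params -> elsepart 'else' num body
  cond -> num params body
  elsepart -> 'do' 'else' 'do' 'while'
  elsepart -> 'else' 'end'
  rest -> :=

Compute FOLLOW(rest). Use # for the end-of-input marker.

In program -> program rest: rest is at the end, add FOLLOW(program) = { #, := }.
Union: FOLLOW(rest) = { #, := }.

{ #, := }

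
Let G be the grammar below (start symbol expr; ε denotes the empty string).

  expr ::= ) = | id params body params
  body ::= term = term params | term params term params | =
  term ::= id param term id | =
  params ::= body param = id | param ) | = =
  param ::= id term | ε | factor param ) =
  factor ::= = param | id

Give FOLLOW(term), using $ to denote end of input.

{ ), =, id }

In body ::= term = term params: add FIRST(= term params) = { = }.
In body ::= term = term params: add FIRST(params) = { ), =, id }.
In body ::= term params term params: add FIRST(params term params) = { ), =, id }.
In body ::= term params term params: add FIRST(params) = { ), =, id }.
In term ::= id param term id: add FIRST(id) = { id }.
In param ::= id term: term is at the end, add FOLLOW(param) = { ), =, id }.
Union: FOLLOW(term) = { ), =, id }.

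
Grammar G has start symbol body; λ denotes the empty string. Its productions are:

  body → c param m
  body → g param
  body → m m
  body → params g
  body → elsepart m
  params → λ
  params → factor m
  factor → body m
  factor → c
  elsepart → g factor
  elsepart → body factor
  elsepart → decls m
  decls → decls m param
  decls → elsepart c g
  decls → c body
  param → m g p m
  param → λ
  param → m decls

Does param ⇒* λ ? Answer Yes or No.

Yes

param has an λ-production, so param ⇒ λ.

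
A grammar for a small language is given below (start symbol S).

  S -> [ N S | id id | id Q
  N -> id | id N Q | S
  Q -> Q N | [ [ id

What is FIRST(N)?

{ [, id }

N -> id contributes {id}.
N -> id N Q contributes {id}.
From N -> S: add FIRST(S) = { [, id }.
Union: FIRST(N) = { [, id }.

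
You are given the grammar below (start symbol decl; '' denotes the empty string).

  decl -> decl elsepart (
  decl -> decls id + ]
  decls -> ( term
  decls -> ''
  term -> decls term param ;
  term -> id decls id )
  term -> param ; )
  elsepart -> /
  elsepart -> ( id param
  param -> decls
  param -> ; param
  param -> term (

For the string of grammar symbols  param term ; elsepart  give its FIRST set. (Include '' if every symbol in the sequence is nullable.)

{ (, ;, id }

Add FIRST(param)\{''} = { (, ;, id }; param is nullable, continue.
Add FIRST(term) = { (, ;, id }; term is not nullable, stop.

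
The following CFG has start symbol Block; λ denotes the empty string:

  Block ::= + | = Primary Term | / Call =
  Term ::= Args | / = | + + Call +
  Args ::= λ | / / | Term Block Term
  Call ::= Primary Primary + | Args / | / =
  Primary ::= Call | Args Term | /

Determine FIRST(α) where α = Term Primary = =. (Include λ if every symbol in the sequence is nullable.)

{ +, /, = }

Add FIRST(Term)\{λ} = { +, /, = }; Term is nullable, continue.
Add FIRST(Primary)\{λ} = { +, /, = }; Primary is nullable, continue.
= is a terminal; add {=} and stop.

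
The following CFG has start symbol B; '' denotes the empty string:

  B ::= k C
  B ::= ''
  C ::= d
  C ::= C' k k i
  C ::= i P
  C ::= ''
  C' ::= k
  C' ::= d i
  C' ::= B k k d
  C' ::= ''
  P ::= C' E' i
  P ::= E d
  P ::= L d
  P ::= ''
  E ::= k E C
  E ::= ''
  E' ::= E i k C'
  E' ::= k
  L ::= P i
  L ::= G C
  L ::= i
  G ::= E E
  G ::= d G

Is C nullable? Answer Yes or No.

C has an ''-production, so C ⇒ ''.

Yes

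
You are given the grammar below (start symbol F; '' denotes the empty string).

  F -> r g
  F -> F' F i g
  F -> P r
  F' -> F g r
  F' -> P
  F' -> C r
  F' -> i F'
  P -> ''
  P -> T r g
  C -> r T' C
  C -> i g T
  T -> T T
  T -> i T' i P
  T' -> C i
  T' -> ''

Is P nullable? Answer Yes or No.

P has an ''-production, so P ⇒ ''.

Yes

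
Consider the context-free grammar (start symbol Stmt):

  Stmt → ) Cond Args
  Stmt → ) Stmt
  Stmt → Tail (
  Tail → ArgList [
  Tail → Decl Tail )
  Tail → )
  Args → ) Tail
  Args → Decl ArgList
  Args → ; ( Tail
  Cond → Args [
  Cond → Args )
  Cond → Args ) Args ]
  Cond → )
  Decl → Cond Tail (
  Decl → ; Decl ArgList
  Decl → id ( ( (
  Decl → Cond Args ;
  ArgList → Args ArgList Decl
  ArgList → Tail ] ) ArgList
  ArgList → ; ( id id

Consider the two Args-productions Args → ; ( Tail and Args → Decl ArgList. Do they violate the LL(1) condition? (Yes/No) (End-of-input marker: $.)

FIRST(; ( Tail) = { ; } and FIRST(Decl ArgList) = { ), ;, id }.
Both contain ;, so the two alternatives are not disjoint — LL(1) conflict.

Yes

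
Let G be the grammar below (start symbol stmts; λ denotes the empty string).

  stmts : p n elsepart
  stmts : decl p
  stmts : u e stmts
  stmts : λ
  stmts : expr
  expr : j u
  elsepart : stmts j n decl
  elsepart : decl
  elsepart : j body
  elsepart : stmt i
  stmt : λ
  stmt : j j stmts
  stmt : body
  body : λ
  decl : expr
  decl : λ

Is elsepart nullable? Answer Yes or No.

elsepart : decl and each of decl is nullable, so elsepart ⇒* λ.

Yes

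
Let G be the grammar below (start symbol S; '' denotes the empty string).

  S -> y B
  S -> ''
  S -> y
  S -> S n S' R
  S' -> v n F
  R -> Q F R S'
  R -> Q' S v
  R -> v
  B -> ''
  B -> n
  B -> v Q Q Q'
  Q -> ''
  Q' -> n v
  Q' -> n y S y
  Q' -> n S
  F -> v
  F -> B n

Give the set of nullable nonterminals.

{ B, Q, S }

Directly nullable (have an ''-production): S, B, Q.
No other nonterminal has a production whose RHS symbols are all nullable.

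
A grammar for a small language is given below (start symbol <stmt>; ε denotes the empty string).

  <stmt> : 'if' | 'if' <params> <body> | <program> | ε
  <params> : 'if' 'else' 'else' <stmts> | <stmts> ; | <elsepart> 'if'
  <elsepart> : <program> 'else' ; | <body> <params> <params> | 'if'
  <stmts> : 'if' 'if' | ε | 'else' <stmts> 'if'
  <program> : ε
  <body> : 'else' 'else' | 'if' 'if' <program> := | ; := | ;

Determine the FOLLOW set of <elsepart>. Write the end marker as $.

{ 'if' }

In <params> : <elsepart> 'if': add FIRST('if') = { 'if' }.
Union: FOLLOW(<elsepart>) = { 'if' }.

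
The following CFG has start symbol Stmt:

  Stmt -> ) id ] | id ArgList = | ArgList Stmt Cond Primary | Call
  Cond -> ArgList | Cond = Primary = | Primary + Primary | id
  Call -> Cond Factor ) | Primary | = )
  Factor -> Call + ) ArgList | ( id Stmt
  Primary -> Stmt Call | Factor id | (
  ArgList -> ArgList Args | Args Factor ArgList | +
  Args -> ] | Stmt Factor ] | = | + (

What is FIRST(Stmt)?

{ (, ), +, =, ], id }

Stmt -> ) id ] contributes {)}.
Stmt -> id ArgList = contributes {id}.
From Stmt -> ArgList Stmt Cond Primary: add FIRST(ArgList) = { (, ), +, =, ], id }.
From Stmt -> Call: add FIRST(Call) = { (, ), +, =, ], id }.
Union: FIRST(Stmt) = { (, ), +, =, ], id }.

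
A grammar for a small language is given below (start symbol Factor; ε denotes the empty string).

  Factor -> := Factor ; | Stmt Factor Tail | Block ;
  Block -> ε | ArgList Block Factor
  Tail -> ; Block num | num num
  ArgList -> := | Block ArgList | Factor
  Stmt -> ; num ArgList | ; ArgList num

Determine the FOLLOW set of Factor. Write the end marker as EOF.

Factor is the start symbol, so EOF ∈ FOLLOW(Factor).
In Factor -> := Factor ;: add FIRST(;) = { ; }.
In Factor -> Stmt Factor Tail: add FIRST(Tail) = { ;, num }.
In Block -> ArgList Block Factor: Factor is at the end, add FOLLOW(Block) = { :=, ;, num }.
In ArgList -> Factor: Factor is at the end, add FOLLOW(ArgList) = { :=, ;, num }.
Union: FOLLOW(Factor) = { EOF, :=, ;, num }.

{ EOF, :=, ;, num }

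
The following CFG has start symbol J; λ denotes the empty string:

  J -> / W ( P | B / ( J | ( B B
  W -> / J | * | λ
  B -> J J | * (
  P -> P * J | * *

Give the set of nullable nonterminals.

{ W }

Directly nullable (have an λ-production): W.
No other nonterminal has a production whose RHS symbols are all nullable.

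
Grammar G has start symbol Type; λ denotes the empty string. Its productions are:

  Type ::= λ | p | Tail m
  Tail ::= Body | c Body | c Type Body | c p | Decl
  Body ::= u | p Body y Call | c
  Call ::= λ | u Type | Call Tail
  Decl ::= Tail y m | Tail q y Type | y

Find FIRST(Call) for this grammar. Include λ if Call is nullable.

{ c, p, u, y, λ }

Call ::= λ contributes λ.
Call ::= u Type contributes {u}.
From Call ::= Call Tail: Call nullable, take FIRST(Call) ∪ FIRST(Tail) = { c, p, u, y }.
Union: FIRST(Call) = { c, p, u, y, λ }.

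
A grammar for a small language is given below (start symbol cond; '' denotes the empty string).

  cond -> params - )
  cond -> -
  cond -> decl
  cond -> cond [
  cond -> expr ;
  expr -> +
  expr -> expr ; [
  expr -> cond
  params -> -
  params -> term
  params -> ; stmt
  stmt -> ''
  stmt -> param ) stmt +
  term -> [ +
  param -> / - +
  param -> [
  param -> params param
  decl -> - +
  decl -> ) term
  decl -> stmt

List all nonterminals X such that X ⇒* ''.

{ cond, decl, expr, stmt }

Directly nullable (have an ''-production): stmt.
decl -> stmt with every symbol nullable, so decl is nullable.
cond -> decl with every symbol nullable, so cond is nullable.
expr -> cond with every symbol nullable, so expr is nullable.
No other nonterminal has a production whose RHS symbols are all nullable.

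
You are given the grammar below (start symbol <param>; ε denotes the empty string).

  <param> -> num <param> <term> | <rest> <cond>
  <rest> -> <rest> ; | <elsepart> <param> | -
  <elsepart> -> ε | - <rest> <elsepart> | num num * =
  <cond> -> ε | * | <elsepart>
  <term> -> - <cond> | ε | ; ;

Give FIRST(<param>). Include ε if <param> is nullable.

{ -, num }

<param> -> num <param> <term> contributes {num}.
From <param> -> <rest> <cond>: add FIRST(<rest>) = { -, num }.
Union: FIRST(<param>) = { -, num }.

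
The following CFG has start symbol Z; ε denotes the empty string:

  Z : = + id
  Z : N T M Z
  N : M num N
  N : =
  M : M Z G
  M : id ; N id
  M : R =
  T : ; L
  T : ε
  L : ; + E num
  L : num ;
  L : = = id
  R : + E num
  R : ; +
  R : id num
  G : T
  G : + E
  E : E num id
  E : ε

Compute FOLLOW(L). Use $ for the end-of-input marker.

{ +, ;, =, id, num }

In T : ; L: L is at the end, add FOLLOW(T) = { +, ;, =, id, num }.
Union: FOLLOW(L) = { +, ;, =, id, num }.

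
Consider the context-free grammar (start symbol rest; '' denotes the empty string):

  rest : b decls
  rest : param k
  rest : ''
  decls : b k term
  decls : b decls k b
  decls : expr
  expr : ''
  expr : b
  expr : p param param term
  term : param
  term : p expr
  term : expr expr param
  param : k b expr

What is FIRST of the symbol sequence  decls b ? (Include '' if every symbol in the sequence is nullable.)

Add FIRST(decls)\{''} = { b, p }; decls is nullable, continue.
b is a terminal; add {b} and stop.

{ b, p }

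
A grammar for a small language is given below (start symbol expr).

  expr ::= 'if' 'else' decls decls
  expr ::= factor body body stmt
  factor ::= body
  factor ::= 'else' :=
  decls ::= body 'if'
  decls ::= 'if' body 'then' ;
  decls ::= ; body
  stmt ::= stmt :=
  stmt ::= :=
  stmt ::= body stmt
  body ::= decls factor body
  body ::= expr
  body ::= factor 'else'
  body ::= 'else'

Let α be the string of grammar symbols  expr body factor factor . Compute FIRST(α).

{ 'else', 'if', ; }

Add FIRST(expr) = { 'else', 'if', ; }; expr is not nullable, stop.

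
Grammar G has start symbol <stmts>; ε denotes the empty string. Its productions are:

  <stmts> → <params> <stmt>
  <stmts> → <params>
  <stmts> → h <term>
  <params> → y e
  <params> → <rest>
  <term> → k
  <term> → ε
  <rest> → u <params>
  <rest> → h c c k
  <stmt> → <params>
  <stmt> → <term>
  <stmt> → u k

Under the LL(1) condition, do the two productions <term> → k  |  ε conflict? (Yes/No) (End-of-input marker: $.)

FIRST(k) = { k } and FIRST(ε) = { ε }.
The second is nullable but FOLLOW(<term>) = { $ } is disjoint from FIRST of the first.

No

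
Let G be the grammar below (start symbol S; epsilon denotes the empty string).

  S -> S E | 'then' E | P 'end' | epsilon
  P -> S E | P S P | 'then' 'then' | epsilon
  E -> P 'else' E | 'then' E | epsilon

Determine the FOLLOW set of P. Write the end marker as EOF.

In S -> P 'end': add FIRST('end') = { 'end' }.
In P -> P S P: add FIRST(S P)\{epsilon} = { 'else', 'end', 'then' }.
  Since S P is nullable, also add FOLLOW(P) = { 'else', 'end', 'then' }.
In P -> P S P: P is at the end, add FOLLOW(P) = { 'else', 'end', 'then' }.
In E -> P 'else' E: add FIRST('else' E) = { 'else' }.
Union: FOLLOW(P) = { 'else', 'end', 'then' }.

{ 'else', 'end', 'then' }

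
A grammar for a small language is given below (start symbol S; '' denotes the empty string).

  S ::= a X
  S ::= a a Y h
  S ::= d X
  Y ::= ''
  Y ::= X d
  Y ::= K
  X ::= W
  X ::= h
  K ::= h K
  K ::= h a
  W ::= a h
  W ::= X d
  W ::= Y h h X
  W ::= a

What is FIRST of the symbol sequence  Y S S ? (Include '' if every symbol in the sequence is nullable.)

Add FIRST(Y)\{''} = { a, h }; Y is nullable, continue.
Add FIRST(S) = { a, d }; S is not nullable, stop.

{ a, d, h }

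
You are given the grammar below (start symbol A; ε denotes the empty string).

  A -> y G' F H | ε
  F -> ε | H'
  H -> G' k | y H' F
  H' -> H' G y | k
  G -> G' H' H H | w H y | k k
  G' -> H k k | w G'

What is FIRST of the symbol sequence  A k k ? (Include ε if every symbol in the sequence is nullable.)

{ k, y }

Add FIRST(A)\{ε} = { y }; A is nullable, continue.
k is a terminal; add {k} and stop.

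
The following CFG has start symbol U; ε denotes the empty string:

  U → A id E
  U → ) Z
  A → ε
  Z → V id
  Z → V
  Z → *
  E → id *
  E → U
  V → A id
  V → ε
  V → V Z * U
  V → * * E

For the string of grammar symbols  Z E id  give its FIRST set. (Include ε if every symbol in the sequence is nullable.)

Add FIRST(Z)\{ε} = { *, id }; Z is nullable, continue.
Add FIRST(E) = { ), id }; E is not nullable, stop.

{ ), *, id }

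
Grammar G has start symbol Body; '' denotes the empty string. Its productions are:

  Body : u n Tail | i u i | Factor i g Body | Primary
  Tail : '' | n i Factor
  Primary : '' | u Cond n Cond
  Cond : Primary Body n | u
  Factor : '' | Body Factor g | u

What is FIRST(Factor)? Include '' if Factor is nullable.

{ g, i, u, '' }

Factor : '' contributes ''.
From Factor : Body Factor g: Body, Factor nullable, take FIRST(Body) ∪ FIRST(Factor) ∪ {g} = { g, i, u }.
Factor : u contributes {u}.
Union: FIRST(Factor) = { g, i, u, '' }.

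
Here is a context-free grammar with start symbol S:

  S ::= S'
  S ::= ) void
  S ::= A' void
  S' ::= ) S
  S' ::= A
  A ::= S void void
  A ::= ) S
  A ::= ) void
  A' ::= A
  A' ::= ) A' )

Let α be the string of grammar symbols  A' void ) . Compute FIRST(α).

Add FIRST(A') = { ) }; A' is not nullable, stop.

{ ) }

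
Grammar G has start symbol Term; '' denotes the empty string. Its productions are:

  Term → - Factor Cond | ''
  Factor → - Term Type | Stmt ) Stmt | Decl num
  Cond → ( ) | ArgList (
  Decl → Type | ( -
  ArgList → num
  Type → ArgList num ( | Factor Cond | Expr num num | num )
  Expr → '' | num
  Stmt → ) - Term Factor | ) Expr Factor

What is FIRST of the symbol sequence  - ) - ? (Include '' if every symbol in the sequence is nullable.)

- is a terminal; add {-} and stop.

{ - }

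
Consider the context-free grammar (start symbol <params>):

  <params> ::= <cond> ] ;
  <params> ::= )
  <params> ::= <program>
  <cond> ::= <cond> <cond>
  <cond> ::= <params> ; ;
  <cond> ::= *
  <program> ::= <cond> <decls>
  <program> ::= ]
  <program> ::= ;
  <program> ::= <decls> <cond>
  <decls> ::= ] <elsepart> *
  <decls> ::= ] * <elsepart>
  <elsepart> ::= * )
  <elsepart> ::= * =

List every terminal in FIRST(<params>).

From <params> ::= <cond> ] ;: add FIRST(<cond>) = { ), *, ;, ] }.
<params> ::= ) contributes {)}.
From <params> ::= <program>: add FIRST(<program>) = { ), *, ;, ] }.
Union: FIRST(<params>) = { ), *, ;, ] }.

{ ), *, ;, ] }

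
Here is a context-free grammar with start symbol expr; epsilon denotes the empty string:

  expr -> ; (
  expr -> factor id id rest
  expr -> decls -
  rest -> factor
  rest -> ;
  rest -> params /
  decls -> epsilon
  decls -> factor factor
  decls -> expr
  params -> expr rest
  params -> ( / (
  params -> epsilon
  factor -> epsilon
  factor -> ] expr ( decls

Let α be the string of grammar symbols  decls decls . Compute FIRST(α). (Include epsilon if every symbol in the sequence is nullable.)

Add FIRST(decls)\{epsilon} = { -, ;, ], id }; decls is nullable, continue.
Add FIRST(decls)\{epsilon} = { -, ;, ], id }; decls is nullable, continue.
Every symbol is nullable, so include epsilon.

{ -, ;, ], id, epsilon }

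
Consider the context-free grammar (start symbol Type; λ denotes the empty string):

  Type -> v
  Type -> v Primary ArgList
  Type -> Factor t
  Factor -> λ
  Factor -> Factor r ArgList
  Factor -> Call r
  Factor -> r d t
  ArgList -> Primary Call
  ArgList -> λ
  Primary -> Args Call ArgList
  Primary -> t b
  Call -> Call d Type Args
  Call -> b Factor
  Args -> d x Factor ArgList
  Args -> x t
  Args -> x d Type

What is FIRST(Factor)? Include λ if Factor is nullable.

Factor -> λ contributes λ.
From Factor -> Factor r ArgList: Factor nullable, take FIRST(Factor) ∪ {r} = { b, r }.
From Factor -> Call r: add FIRST(Call) = { b }.
Factor -> r d t contributes {r}.
Union: FIRST(Factor) = { b, r, λ }.

{ b, r, λ }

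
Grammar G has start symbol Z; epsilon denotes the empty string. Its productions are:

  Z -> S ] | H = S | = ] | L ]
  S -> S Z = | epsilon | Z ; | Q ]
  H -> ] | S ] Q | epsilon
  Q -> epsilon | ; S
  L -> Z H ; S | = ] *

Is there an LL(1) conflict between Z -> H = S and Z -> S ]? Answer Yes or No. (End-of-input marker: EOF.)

Yes

FIRST(H = S) = { ;, =, ] } and FIRST(S ]) = { ;, =, ] }.
Both contain ;, so the two alternatives are not disjoint — LL(1) conflict.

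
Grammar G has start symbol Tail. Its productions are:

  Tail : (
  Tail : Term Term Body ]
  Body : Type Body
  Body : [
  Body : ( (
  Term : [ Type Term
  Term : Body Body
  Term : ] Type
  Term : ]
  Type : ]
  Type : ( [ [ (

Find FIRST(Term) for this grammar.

Term : [ Type Term contributes {[}.
From Term : Body Body: add FIRST(Body) = { (, [, ] }.
Term : ] Type contributes {]}.
Term : ] contributes {]}.
Union: FIRST(Term) = { (, [, ] }.

{ (, [, ] }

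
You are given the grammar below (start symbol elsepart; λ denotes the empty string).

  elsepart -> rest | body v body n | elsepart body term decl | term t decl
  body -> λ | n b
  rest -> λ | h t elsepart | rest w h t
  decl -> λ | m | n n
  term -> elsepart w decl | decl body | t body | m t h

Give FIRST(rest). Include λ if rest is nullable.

{ h, w, λ }

rest -> λ contributes λ.
rest -> h t elsepart contributes {h}.
From rest -> rest w h t: rest nullable, take FIRST(rest) ∪ {w} = { h, w }.
Union: FIRST(rest) = { h, w, λ }.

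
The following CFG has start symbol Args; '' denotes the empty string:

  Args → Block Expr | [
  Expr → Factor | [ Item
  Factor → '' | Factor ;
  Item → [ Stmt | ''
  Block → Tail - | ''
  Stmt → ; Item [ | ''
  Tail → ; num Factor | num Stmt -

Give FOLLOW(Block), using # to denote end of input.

In Args → Block Expr: add FIRST(Expr)\{''} = { ;, [ }.
  Since Expr is nullable, also add FOLLOW(Args) = { # }.
Union: FOLLOW(Block) = { #, ;, [ }.

{ #, ;, [ }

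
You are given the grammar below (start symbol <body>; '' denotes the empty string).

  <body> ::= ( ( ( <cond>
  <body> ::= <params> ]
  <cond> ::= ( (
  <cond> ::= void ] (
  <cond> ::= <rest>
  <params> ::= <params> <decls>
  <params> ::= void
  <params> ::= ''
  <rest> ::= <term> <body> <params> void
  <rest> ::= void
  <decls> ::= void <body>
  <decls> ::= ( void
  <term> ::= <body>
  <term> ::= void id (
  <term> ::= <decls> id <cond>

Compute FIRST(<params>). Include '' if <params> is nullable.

From <params> ::= <params> <decls>: <params> nullable, take FIRST(<params>) ∪ FIRST(<decls>) = { (, void }.
<params> ::= void contributes {void}.
<params> ::= '' contributes ''.
Union: FIRST(<params>) = { (, void, '' }.

{ (, void, '' }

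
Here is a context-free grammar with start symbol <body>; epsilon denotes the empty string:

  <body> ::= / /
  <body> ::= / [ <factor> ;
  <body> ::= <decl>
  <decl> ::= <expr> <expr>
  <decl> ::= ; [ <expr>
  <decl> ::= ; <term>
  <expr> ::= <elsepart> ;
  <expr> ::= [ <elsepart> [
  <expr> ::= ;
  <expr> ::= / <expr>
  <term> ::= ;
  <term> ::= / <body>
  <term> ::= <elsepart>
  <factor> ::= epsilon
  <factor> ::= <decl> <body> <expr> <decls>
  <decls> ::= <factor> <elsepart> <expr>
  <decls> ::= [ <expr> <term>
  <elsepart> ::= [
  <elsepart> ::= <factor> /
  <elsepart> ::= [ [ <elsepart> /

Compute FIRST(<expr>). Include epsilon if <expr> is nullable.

{ /, ;, [ }

From <expr> ::= <elsepart> ;: add FIRST(<elsepart>) = { /, ;, [ }.
<expr> ::= [ <elsepart> [ contributes {[}.
<expr> ::= ; contributes {;}.
<expr> ::= / <expr> contributes {/}.
Union: FIRST(<expr>) = { /, ;, [ }.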